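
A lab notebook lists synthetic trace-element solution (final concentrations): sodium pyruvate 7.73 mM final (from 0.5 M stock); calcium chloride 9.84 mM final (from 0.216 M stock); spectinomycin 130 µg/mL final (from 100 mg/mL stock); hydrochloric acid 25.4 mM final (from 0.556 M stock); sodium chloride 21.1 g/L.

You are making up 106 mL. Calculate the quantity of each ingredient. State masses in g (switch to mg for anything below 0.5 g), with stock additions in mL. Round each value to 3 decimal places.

Working volume: 106 mL = 0.106 L.
sodium pyruvate: V = C2·V2/C1 = 7.73 mM × 106 mL ÷ 500 mM = 1.639 mL
calcium chloride: V = C2·V2/C1 = 9.84 mM × 106 mL ÷ 216 mM = 4.829 mL
spectinomycin: V = C2·V2/C1 = 130 µg/mL × 106 mL ÷ 100000 µg/mL = 0.138 mL
hydrochloric acid: C1V1 = C2V2 → 25.4 mM × 106 mL ÷ 556 mM = 4.842 mL
sodium chloride: 21.1 g/L × 0.106 L = 2.237 g

sodium pyruvate 1.639 mL; calcium chloride 4.829 mL; spectinomycin 0.138 mL; hydrochloric acid 4.842 mL; sodium chloride 2.237 g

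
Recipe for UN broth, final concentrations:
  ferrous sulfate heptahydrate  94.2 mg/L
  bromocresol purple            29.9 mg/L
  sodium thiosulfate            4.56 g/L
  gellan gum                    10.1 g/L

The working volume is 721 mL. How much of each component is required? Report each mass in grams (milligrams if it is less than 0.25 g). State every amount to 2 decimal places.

Scale factor relative to 1 L: 0.721.
ferrous sulfate heptahydrate: 94.2 mg/L × 0.721 L = 67.92 mg
bromocresol purple: 29.9 mg/L × 0.721 L = 21.56 mg
sodium thiosulfate: 4.56 g/L × 0.721 L = 3.29 g
gellan gum: 10.1 g/L × 0.721 L = 7.28 g

ferrous sulfate heptahydrate 67.92 mg; bromocresol purple 21.56 mg; sodium thiosulfate 3.29 g; gellan gum 7.28 g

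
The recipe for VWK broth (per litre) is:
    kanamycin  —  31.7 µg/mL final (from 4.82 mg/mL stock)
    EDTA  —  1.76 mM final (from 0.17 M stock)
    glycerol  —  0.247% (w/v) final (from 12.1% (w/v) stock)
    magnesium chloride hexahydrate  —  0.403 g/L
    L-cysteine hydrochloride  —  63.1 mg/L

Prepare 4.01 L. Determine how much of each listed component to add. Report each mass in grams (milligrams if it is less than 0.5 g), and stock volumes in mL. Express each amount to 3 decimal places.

Working volume: 4.01 L.
kanamycin: dilute stock: 31.7 µg/mL × 4010 mL ÷ 4820 µg/mL = 26.373 mL
EDTA: V = C2·V2/C1 = 1.76 mM × 4010 mL ÷ 170 mM = 41.515 mL
glycerol: V = C2·V2/C1 = 0.247% ÷ 12.1% × 4010 mL = 81.857 mL
magnesium chloride hexahydrate: 0.403 g/L × 4.01 L = 1.616 g
L-cysteine hydrochloride: 63.1 mg/L × 4.01 L = 253.031 mg

kanamycin 26.373 mL; EDTA 41.515 mL; glycerol 81.857 mL; magnesium chloride hexahydrate 1.616 g; L-cysteine hydrochloride 253.031 mg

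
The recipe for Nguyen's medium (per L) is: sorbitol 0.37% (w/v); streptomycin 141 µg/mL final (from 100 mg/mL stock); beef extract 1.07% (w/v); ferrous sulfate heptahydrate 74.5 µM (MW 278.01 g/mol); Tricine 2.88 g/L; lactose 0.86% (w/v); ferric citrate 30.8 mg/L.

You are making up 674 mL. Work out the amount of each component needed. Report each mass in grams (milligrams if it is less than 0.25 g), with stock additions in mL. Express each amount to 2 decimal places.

sorbitol 2.49 g; streptomycin 0.95 mL; beef extract 7.21 g; ferrous sulfate heptahydrate 13.96 mg; Tricine 1.94 g; lactose 5.80 g; ferric citrate 20.76 mg

Scale factor relative to 1 L: 0.674.
sorbitol: 0.37% w/v = 3.7 g/L → 3.7 × 0.674 L = 2.49 g
streptomycin: dilute stock: 141 µg/mL × 674 mL ÷ 100000 µg/mL = 0.95 mL
beef extract: 1.07% w/v = 10.7 g/L → 10.7 × 0.674 L = 7.21 g
ferrous sulfate heptahydrate: 74.5 µmol/L × 278.01 g/mol × 0.674 L ÷ 1000 = 13.96 mg
Tricine: 2.88 g/L × 0.674 L = 1.94 g
lactose: 0.86 g per 100 mL × 674 mL ÷ 100 = 5.80 g
ferric citrate: 30.8 mg/L × 0.674 L = 20.76 mg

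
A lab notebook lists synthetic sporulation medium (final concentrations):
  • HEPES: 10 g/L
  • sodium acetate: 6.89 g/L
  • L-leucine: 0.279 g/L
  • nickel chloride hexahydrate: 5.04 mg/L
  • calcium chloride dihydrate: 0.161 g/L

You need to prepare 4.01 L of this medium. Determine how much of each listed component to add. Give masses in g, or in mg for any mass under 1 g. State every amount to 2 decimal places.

Working volume: 4.01 L.
HEPES: 10 g/L × 4.01 L = 40.10 g
sodium acetate: 6.89 g/L × 4.01 L = 27.63 g
L-leucine: 0.279 g/L × 4.01 L = 1.12 g
nickel chloride hexahydrate: 5.04 mg/L × 4.01 L = 20.21 mg
calcium chloride dihydrate: 0.161 g/L × 4.01 L = 0.64561 g = 645.61 mg

HEPES 40.10 g; sodium acetate 27.63 g; L-leucine 1.12 g; nickel chloride hexahydrate 20.21 mg; calcium chloride dihydrate 645.61 mg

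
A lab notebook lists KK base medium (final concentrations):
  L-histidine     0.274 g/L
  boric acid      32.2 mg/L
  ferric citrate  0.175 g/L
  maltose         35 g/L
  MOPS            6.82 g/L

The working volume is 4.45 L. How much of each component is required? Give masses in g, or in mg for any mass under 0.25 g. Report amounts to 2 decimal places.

Working volume: 4.45 L.
L-histidine: 0.274 g/L × 4.45 L = 1.22 g
boric acid: 32.2 mg/L × 4.45 L = 143.29 mg
ferric citrate: 0.175 g/L × 4.45 L = 0.78 g
maltose: 35 g/L × 4.45 L = 155.75 g
MOPS: 6.82 g/L × 4.45 L = 30.35 g

L-histidine 1.22 g; boric acid 143.29 mg; ferric citrate 0.78 g; maltose 155.75 g; MOPS 30.35 g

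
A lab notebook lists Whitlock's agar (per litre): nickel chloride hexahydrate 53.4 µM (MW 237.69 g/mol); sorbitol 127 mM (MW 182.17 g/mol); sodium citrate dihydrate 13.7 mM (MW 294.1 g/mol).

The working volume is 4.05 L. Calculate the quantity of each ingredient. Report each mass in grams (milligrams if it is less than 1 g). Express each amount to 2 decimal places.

nickel chloride hexahydrate 51.41 mg; sorbitol 93.70 g; sodium citrate dihydrate 16.32 g

Working volume: 4.05 L.
nickel chloride hexahydrate: 53.4 µmol/L × 237.69 g/mol × 4.05 L ÷ 1000 = 51.41 mg
sorbitol: 127 mmol/L × 182.17 g/mol × 4.05 L ÷ 1000 = 93.70 g
sodium citrate dihydrate: 13.7 mmol/L × 294.1 g/mol × 4.05 L ÷ 1000 = 16.32 g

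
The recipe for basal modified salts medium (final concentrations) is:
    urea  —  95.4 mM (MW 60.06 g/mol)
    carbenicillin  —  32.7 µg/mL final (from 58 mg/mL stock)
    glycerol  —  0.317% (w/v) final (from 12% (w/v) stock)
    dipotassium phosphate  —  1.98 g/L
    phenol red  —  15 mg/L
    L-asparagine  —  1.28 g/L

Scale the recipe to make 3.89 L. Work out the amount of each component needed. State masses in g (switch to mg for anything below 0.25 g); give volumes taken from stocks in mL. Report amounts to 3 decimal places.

Working volume: 3.89 L.
urea: 95.4 mmol/L × 60.06 g/mol × 3.89 L ÷ 1000 = 22.289 g
carbenicillin: V = C2·V2/C1 = 32.7 µg/mL × 3890 mL ÷ 58000 µg/mL = 2.193 mL
glycerol: V = C2·V2/C1 = 0.317% ÷ 12% × 3890 mL = 102.761 mL
dipotassium phosphate: 1.98 g/L × 3.89 L = 7.702 g
phenol red: 15 mg/L × 3.89 L = 58.350 mg
L-asparagine: 1.28 g/L × 3.89 L = 4.979 g

urea 22.289 g; carbenicillin 2.193 mL; glycerol 102.761 mL; dipotassium phosphate 7.702 g; phenol red 58.350 mg; L-asparagine 4.979 g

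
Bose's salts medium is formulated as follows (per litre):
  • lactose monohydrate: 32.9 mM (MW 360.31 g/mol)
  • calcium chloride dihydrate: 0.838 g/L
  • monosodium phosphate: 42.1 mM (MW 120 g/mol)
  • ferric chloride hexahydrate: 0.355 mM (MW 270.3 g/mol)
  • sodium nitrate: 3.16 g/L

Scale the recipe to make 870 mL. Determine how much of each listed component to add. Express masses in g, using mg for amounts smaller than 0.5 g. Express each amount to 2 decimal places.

Target volume = 870 mL = 0.87 L.
lactose monohydrate: 32.9 mmol/L × 360.31 g/mol × 0.87 L ÷ 1000 = 10.31 g
calcium chloride dihydrate: 0.838 g/L × 0.87 L = 0.73 g
monosodium phosphate: 42.1 mmol/L × 120 g/mol × 0.87 L ÷ 1000 = 4.40 g
ferric chloride hexahydrate: 0.355 mmol/L × 270.3 mg/mmol × 0.87 L = 83.48 mg
sodium nitrate: 3.16 g/L × 0.87 L = 2.75 g

lactose monohydrate 10.31 g; calcium chloride dihydrate 0.73 g; monosodium phosphate 4.40 g; ferric chloride hexahydrate 83.48 mg; sodium nitrate 2.75 g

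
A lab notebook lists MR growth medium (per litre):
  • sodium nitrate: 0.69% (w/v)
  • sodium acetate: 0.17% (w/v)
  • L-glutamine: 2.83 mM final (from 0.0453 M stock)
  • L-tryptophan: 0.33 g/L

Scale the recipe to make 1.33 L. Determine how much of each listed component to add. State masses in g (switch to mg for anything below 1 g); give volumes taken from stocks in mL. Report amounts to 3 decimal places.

sodium nitrate 9.177 g; sodium acetate 2.261 g; L-glutamine 83.088 mL; L-tryptophan 438.900 mg

Working volume: 1.33 L.
sodium nitrate: 0.69 g per 100 mL × 1330 mL ÷ 100 = 9.177 g
sodium acetate: 0.17 g per 100 mL × 1330 mL ÷ 100 = 2.261 g
L-glutamine: C1V1 = C2V2 → 2.83 mM × 1330 mL ÷ 45.3 mM = 83.088 mL
L-tryptophan: 0.33 g/L × 1.33 L = 0.4389 g = 438.900 mg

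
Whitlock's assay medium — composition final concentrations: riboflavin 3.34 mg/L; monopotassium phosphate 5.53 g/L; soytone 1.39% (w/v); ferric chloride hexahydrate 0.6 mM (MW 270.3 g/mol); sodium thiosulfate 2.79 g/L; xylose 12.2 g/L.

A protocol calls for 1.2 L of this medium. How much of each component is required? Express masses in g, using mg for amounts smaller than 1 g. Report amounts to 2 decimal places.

Working volume: 1.2 L.
riboflavin: 3.34 mg/L × 1.2 L = 4.01 mg
monopotassium phosphate: 5.53 g/L × 1.2 L = 6.64 g
soytone: 1.39 g per 100 mL × 1200 mL ÷ 100 = 16.68 g
ferric chloride hexahydrate: 0.6 mmol/L × 270.3 mg/mmol × 1.2 L = 194.62 mg
sodium thiosulfate: 2.79 g/L × 1.2 L = 3.35 g
xylose: 12.2 g/L × 1.2 L = 14.64 g

riboflavin 4.01 mg; monopotassium phosphate 6.64 g; soytone 16.68 g; ferric chloride hexahydrate 194.62 mg; sodium thiosulfate 3.35 g; xylose 14.64 g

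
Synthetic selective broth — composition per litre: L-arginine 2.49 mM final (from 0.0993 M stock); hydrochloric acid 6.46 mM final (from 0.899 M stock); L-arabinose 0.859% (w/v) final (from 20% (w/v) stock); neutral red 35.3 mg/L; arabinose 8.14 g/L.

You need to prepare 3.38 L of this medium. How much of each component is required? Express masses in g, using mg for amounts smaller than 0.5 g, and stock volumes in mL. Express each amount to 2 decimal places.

Working volume: 3.38 L.
L-arginine: dilute stock: 2.49 mM × 3380 mL ÷ 99.3 mM = 84.76 mL
hydrochloric acid: V = C2·V2/C1 = 6.46 mM × 3380 mL ÷ 899 mM = 24.29 mL
L-arabinose: C1V1 = C2V2 → 0.859% ÷ 20% × 3380 mL = 145.17 mL
neutral red: 35.3 mg/L × 3.38 L = 119.31 mg
arabinose: 8.14 g/L × 3.38 L = 27.51 g

L-arginine 84.76 mL; hydrochloric acid 24.29 mL; L-arabinose 145.17 mL; neutral red 119.31 mg; arabinose 27.51 g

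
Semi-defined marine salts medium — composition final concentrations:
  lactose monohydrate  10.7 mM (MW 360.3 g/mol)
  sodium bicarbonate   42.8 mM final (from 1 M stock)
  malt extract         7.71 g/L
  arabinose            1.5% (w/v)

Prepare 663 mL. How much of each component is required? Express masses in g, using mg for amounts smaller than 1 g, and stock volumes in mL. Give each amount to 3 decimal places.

lactose monohydrate 2.556 g; sodium bicarbonate 28.376 mL; malt extract 5.112 g; arabinose 9.945 g

Scale factor relative to 1 L: 0.663.
lactose monohydrate: 10.7 mmol/L × 360.3 g/mol × 0.663 L ÷ 1000 = 2.556 g
sodium bicarbonate: dilute stock: 42.8 mM × 663 mL ÷ 1000 mM = 28.376 mL
malt extract: 7.71 g/L × 0.663 L = 5.112 g
arabinose: 1.5% w/v = 15 g/L → 15 × 0.663 L = 9.945 g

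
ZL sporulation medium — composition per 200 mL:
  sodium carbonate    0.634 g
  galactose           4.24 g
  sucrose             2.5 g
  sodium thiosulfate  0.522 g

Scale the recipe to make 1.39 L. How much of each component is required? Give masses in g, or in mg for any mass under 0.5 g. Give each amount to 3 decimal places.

Ratio of target to recipe volume: 1390 / 200 = 6.95.
sodium carbonate: 0.634 g × (1390 mL / 200 mL) = 4.406 g
galactose: 4.24 g × (1390 mL / 200 mL) = 29.468 g
sucrose: 2.5 g × (1390 mL / 200 mL) = 17.375 g
sodium thiosulfate: 0.522 g × (1390 mL / 200 mL) = 3.628 g

sodium carbonate 4.406 g; galactose 29.468 g; sucrose 17.375 g; sodium thiosulfate 3.628 g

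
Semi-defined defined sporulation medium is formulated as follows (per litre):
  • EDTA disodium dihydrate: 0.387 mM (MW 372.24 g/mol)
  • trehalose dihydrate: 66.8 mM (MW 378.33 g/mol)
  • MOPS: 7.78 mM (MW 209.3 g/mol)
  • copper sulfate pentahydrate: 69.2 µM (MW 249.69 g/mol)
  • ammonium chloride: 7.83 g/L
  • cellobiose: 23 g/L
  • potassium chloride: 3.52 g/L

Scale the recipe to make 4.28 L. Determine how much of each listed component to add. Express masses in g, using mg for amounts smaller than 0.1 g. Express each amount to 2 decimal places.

Working volume: 4.28 L.
EDTA disodium dihydrate: 0.387 mmol/L × 372.24 g/mol × 4.28 L ÷ 1000 = 0.62 g
trehalose dihydrate: 66.8 mmol/L × 378.33 g/mol × 4.28 L ÷ 1000 = 108.17 g
MOPS: 7.78 mmol/L × 209.3 g/mol × 4.28 L ÷ 1000 = 6.97 g
copper sulfate pentahydrate: 69.2 µmol/L × 249.69 g/mol × 4.28 L ÷ 1000 = 73.95 mg
ammonium chloride: 7.83 g/L × 4.28 L = 33.51 g
cellobiose: 23 g/L × 4.28 L = 98.44 g
potassium chloride: 3.52 g/L × 4.28 L = 15.07 g

EDTA disodium dihydrate 0.62 g; trehalose dihydrate 108.17 g; MOPS 6.97 g; copper sulfate pentahydrate 73.95 mg; ammonium chloride 33.51 g; cellobiose 98.44 g; potassium chloride 15.07 g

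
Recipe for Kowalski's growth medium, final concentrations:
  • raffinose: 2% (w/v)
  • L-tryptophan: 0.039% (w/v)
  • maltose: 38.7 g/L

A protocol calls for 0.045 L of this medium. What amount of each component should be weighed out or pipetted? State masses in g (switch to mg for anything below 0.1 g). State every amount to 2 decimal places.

raffinose 0.90 g; L-tryptophan 17.55 mg; maltose 1.74 g

Scale factor relative to 1 L: 0.045.
raffinose: 2 g per 100 mL × 45 mL ÷ 100 = 0.90 g
L-tryptophan: 0.039 g per 100 mL × 45 mL ÷ 100 = 0.01755 g = 17.55 mg
maltose: 38.7 g/L × 0.045 L = 1.74 g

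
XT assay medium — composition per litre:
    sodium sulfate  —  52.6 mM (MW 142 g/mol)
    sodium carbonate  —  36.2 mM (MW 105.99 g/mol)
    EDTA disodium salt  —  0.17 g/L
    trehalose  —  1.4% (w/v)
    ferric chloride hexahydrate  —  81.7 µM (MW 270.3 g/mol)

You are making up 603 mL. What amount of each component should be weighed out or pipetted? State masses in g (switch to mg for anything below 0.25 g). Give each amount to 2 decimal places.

Working volume: 603 mL = 0.603 L.
sodium sulfate: 52.6 mmol/L × 142 g/mol × 0.603 L ÷ 1000 = 4.50 g
sodium carbonate: 36.2 mmol/L × 105.99 g/mol × 0.603 L ÷ 1000 = 2.31 g
EDTA disodium salt: 0.17 g/L × 0.603 L = 0.10251 g = 102.51 mg
trehalose: 1.4 g per 100 mL × 603 mL ÷ 100 = 8.44 g
ferric chloride hexahydrate: 81.7 µmol/L × 270.3 g/mol × 0.603 L ÷ 1000 = 13.32 mg

sodium sulfate 4.50 g; sodium carbonate 2.31 g; EDTA disodium salt 102.51 mg; trehalose 8.44 g; ferric chloride hexahydrate 13.32 mg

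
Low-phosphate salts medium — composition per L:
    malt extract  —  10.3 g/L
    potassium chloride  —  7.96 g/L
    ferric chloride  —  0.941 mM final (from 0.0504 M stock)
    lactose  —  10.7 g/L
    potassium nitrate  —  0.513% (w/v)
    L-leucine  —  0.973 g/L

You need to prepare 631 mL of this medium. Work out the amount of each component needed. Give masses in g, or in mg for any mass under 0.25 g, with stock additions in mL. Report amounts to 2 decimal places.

malt extract 6.50 g; potassium chloride 5.02 g; ferric chloride 11.78 mL; lactose 6.75 g; potassium nitrate 3.24 g; L-leucine 0.61 g

Working volume: 631 mL = 0.631 L.
malt extract: 10.3 g/L × 0.631 L = 6.50 g
potassium chloride: 7.96 g/L × 0.631 L = 5.02 g
ferric chloride: dilute stock: 0.941 mM × 631 mL ÷ 50.4 mM = 11.78 mL
lactose: 10.7 g/L × 0.631 L = 6.75 g
potassium nitrate: 0.513 g per 100 mL × 631 mL ÷ 100 = 3.24 g
L-leucine: 0.973 g/L × 0.631 L = 0.61 g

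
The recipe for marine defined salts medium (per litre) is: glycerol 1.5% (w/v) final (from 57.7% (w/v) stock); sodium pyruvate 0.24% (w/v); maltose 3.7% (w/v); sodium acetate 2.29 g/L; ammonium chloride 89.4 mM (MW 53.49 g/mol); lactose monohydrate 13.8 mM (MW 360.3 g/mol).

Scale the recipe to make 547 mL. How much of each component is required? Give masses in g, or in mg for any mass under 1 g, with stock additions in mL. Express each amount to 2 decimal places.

glycerol 14.22 mL; sodium pyruvate 1.31 g; maltose 20.24 g; sodium acetate 1.25 g; ammonium chloride 2.62 g; lactose monohydrate 2.72 g

Target volume = 547 mL = 0.547 L.
glycerol: C1V1 = C2V2 → 1.5% ÷ 57.7% × 547 mL = 14.22 mL
sodium pyruvate: 0.24 g per 100 mL × 547 mL ÷ 100 = 1.31 g
maltose: 3.7% w/v = 37 g/L → 37 × 0.547 L = 20.24 g
sodium acetate: 2.29 g/L × 0.547 L = 1.25 g
ammonium chloride: 89.4 mmol/L × 53.49 g/mol × 0.547 L ÷ 1000 = 2.62 g
lactose monohydrate: 13.8 mmol/L × 360.3 g/mol × 0.547 L ÷ 1000 = 2.72 g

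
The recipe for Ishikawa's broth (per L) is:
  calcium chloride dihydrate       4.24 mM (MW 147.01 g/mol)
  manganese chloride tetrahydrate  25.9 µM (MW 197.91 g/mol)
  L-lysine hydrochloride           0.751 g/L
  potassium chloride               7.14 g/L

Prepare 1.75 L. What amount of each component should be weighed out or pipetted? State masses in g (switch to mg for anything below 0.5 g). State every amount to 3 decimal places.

Working volume: 1.75 L.
calcium chloride dihydrate: 4.24 mmol/L × 147.01 g/mol × 1.75 L ÷ 1000 = 1.091 g
manganese chloride tetrahydrate: 25.9 µmol/L × 197.91 g/mol × 1.75 L ÷ 1000 = 8.970 mg
L-lysine hydrochloride: 0.751 g/L × 1.75 L = 1.314 g
potassium chloride: 7.14 g/L × 1.75 L = 12.495 g

calcium chloride dihydrate 1.091 g; manganese chloride tetrahydrate 8.970 mg; L-lysine hydrochloride 1.314 g; potassium chloride 12.495 g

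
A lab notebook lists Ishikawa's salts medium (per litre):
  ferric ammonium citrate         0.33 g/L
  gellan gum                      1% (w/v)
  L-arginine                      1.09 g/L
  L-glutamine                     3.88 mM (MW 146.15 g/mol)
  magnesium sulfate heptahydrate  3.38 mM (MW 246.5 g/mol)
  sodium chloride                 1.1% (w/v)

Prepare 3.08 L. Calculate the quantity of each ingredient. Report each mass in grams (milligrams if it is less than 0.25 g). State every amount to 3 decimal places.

ferric ammonium citrate 1.016 g; gellan gum 30.800 g; L-arginine 3.357 g; L-glutamine 1.747 g; magnesium sulfate heptahydrate 2.566 g; sodium chloride 33.880 g

Scale factor relative to 1 L: 3.08.
ferric ammonium citrate: 0.33 g/L × 3.08 L = 1.016 g
gellan gum: 1% w/v = 10 g/L → 10 × 3.08 L = 30.800 g
L-arginine: 1.09 g/L × 3.08 L = 3.357 g
L-glutamine: 3.88 mmol/L × 146.15 g/mol × 3.08 L ÷ 1000 = 1.747 g
magnesium sulfate heptahydrate: 3.38 mmol/L × 246.5 g/mol × 3.08 L ÷ 1000 = 2.566 g
sodium chloride: 1.1% w/v = 11 g/L → 11 × 3.08 L = 33.880 g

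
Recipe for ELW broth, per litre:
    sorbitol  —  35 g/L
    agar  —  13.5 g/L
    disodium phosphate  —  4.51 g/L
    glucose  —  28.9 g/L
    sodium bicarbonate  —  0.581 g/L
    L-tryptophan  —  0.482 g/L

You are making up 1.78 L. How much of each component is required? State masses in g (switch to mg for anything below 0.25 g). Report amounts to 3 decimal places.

Working volume: 1.78 L.
sorbitol: 35 g/L × 1.78 L = 62.300 g
agar: 13.5 g/L × 1.78 L = 24.030 g
disodium phosphate: 4.51 g/L × 1.78 L = 8.028 g
glucose: 28.9 g/L × 1.78 L = 51.442 g
sodium bicarbonate: 0.581 g/L × 1.78 L = 1.034 g
L-tryptophan: 0.482 g/L × 1.78 L = 0.858 g

sorbitol 62.300 g; agar 24.030 g; disodium phosphate 8.028 g; glucose 51.442 g; sodium bicarbonate 1.034 g; L-tryptophan 0.858 g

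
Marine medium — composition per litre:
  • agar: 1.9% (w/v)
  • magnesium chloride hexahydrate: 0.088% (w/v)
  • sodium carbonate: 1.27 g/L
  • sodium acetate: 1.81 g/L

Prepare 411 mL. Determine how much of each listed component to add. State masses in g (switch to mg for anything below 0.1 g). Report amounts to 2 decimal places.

Scale factor relative to 1 L: 0.411.
agar: 1.9 g per 100 mL × 411 mL ÷ 100 = 7.81 g
magnesium chloride hexahydrate: 0.088% w/v = 0.88 g/L → 0.88 × 0.411 L = 0.36 g
sodium carbonate: 1.27 g/L × 0.411 L = 0.52 g
sodium acetate: 1.81 g/L × 0.411 L = 0.74 g

agar 7.81 g; magnesium chloride hexahydrate 0.36 g; sodium carbonate 0.52 g; sodium acetate 0.74 g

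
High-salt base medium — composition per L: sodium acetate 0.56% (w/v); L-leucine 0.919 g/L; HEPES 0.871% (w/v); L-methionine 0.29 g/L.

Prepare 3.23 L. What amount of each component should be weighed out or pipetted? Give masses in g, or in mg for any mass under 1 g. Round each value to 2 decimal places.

sodium acetate 18.09 g; L-leucine 2.97 g; HEPES 28.13 g; L-methionine 936.70 mg

Scale factor relative to 1 L: 3.23.
sodium acetate: 0.56% w/v = 5.6 g/L → 5.6 × 3.23 L = 18.09 g
L-leucine: 0.919 g/L × 3.23 L = 2.97 g
HEPES: 0.871 g per 100 mL × 3230 mL ÷ 100 = 28.13 g
L-methionine: 0.29 g/L × 3.23 L = 0.9367 g = 936.70 mg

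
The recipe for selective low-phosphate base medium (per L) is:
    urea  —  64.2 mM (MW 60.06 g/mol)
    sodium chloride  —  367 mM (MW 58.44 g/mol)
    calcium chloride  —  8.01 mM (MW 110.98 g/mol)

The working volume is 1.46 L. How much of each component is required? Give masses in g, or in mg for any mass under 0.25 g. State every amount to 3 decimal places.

Scale factor relative to 1 L: 1.46.
urea: 64.2 mmol/L × 60.06 g/mol × 1.46 L ÷ 1000 = 5.630 g
sodium chloride: 367 mmol/L × 58.44 g/mol × 1.46 L ÷ 1000 = 31.313 g
calcium chloride: 8.01 mmol/L × 110.98 g/mol × 1.46 L ÷ 1000 = 1.298 g

urea 5.630 g; sodium chloride 31.313 g; calcium chloride 1.298 g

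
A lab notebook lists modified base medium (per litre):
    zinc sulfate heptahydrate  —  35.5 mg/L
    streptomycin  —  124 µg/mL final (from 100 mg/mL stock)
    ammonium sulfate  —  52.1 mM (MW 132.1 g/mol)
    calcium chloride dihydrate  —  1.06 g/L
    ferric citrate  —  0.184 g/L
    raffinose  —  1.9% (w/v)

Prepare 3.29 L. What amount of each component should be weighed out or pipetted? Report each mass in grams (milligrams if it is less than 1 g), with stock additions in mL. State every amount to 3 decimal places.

Working volume: 3.29 L.
zinc sulfate heptahydrate: 35.5 mg/L × 3.29 L = 116.795 mg
streptomycin: V = C2·V2/C1 = 124 µg/mL × 3290 mL ÷ 100000 µg/mL = 4.080 mL
ammonium sulfate: 52.1 mmol/L × 132.1 g/mol × 3.29 L ÷ 1000 = 22.643 g
calcium chloride dihydrate: 1.06 g/L × 3.29 L = 3.487 g
ferric citrate: 0.184 g/L × 3.29 L = 0.60536 g = 605.360 mg
raffinose: 1.9% w/v = 19 g/L → 19 × 3.29 L = 62.510 g

zinc sulfate heptahydrate 116.795 mg; streptomycin 4.080 mL; ammonium sulfate 22.643 g; calcium chloride dihydrate 3.487 g; ferric citrate 605.360 mg; raffinose 62.510 g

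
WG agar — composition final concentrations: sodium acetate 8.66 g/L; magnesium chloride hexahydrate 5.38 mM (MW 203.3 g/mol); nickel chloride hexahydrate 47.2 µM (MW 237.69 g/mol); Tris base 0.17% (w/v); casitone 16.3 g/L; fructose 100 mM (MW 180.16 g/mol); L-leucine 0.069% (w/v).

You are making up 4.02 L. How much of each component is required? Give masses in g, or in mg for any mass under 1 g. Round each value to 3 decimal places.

Working volume: 4.02 L.
sodium acetate: 8.66 g/L × 4.02 L = 34.813 g
magnesium chloride hexahydrate: 5.38 mmol/L × 203.3 g/mol × 4.02 L ÷ 1000 = 4.397 g
nickel chloride hexahydrate: 47.2 µmol/L × 237.69 g/mol × 4.02 L ÷ 1000 = 45.100 mg
Tris base: 0.17 g per 100 mL × 4020 mL ÷ 100 = 6.834 g
casitone: 16.3 g/L × 4.02 L = 65.526 g
fructose: 100 mmol/L × 180.16 g/mol × 4.02 L ÷ 1000 = 72.424 g
L-leucine: 0.069 g per 100 mL × 4020 mL ÷ 100 = 2.774 g

sodium acetate 34.813 g; magnesium chloride hexahydrate 4.397 g; nickel chloride hexahydrate 45.100 mg; Tris base 6.834 g; casitone 65.526 g; fructose 72.424 g; L-leucine 2.774 g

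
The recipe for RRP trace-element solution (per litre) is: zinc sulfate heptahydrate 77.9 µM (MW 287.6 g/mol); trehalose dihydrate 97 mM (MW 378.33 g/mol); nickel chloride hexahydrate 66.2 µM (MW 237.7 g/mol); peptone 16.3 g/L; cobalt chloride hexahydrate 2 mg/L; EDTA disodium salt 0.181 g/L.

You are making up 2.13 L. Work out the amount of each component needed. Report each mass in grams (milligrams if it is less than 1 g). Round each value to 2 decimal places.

Working volume: 2.13 L.
zinc sulfate heptahydrate: 77.9 µmol/L × 287.6 g/mol × 2.13 L ÷ 1000 = 47.72 mg
trehalose dihydrate: 97 mmol/L × 378.33 g/mol × 2.13 L ÷ 1000 = 78.17 g
nickel chloride hexahydrate: 66.2 µmol/L × 237.7 g/mol × 2.13 L ÷ 1000 = 33.52 mg
peptone: 16.3 g/L × 2.13 L = 34.72 g
cobalt chloride hexahydrate: 2 mg/L × 2.13 L = 4.26 mg
EDTA disodium salt: 0.181 g/L × 2.13 L = 0.38553 g = 385.53 mg

zinc sulfate heptahydrate 47.72 mg; trehalose dihydrate 78.17 g; nickel chloride hexahydrate 33.52 mg; peptone 34.72 g; cobalt chloride hexahydrate 4.26 mg; EDTA disodium salt 385.53 mg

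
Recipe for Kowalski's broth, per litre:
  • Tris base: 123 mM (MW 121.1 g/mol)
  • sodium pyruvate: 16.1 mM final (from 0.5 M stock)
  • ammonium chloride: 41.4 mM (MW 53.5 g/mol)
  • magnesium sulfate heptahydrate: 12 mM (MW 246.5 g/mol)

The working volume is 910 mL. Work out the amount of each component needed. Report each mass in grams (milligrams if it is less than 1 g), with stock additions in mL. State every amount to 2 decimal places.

Tris base 13.55 g; sodium pyruvate 29.30 mL; ammonium chloride 2.02 g; magnesium sulfate heptahydrate 2.69 g

Scale factor relative to 1 L: 0.91.
Tris base: 123 mmol/L × 121.1 g/mol × 0.91 L ÷ 1000 = 13.55 g
sodium pyruvate: dilute stock: 16.1 mM × 910 mL ÷ 500 mM = 29.30 mL
ammonium chloride: 41.4 mmol/L × 53.5 g/mol × 0.91 L ÷ 1000 = 2.02 g
magnesium sulfate heptahydrate: 12 mmol/L × 246.5 g/mol × 0.91 L ÷ 1000 = 2.69 g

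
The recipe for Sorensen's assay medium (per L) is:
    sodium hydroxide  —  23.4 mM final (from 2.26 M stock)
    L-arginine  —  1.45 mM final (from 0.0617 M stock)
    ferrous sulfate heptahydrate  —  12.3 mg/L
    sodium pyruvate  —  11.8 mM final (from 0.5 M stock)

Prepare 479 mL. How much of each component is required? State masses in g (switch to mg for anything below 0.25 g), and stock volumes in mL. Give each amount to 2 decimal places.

Working volume: 479 mL = 0.479 L.
sodium hydroxide: C1V1 = C2V2 → 23.4 mM × 479 mL ÷ 2260 mM = 4.96 mL
L-arginine: dilute stock: 1.45 mM × 479 mL ÷ 61.7 mM = 11.26 mL
ferrous sulfate heptahydrate: 12.3 mg/L × 0.479 L = 5.89 mg
sodium pyruvate: dilute stock: 11.8 mM × 479 mL ÷ 500 mM = 11.30 mL

sodium hydroxide 4.96 mL; L-arginine 11.26 mL; ferrous sulfate heptahydrate 5.89 mg; sodium pyruvate 11.30 mL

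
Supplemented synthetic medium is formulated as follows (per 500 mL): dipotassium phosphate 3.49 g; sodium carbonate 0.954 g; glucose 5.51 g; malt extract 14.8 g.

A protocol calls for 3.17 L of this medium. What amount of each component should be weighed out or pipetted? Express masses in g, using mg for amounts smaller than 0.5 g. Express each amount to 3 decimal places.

Ratio of target to recipe volume: 3170 / 500 = 6.34.
dipotassium phosphate: 3.49 g × (3170 mL / 500 mL) = 22.127 g
sodium carbonate: 0.954 g × (3170 mL / 500 mL) = 6.048 g
glucose: 5.51 g × (3170 mL / 500 mL) = 34.933 g
malt extract: 14.8 g × (3170 mL / 500 mL) = 93.832 g

dipotassium phosphate 22.127 g; sodium carbonate 6.048 g; glucose 34.933 g; malt extract 93.832 g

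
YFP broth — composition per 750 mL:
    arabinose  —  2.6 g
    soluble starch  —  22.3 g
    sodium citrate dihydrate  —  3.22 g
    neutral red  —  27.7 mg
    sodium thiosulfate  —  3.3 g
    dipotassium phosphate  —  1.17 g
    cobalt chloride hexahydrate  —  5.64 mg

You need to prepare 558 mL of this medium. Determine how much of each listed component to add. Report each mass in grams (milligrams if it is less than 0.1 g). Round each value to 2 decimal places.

Scale factor = 558 mL / 750 mL = 0.744.
arabinose: 2.6 g × (558 mL / 750 mL) = 1.93 g
soluble starch: 22.3 g × (558 mL / 750 mL) = 16.59 g
sodium citrate dihydrate: 3.22 g × (558 mL / 750 mL) = 2.40 g
neutral red: 27.7 mg × (558 mL / 750 mL) = 20.61 mg
sodium thiosulfate: 3.3 g × (558 mL / 750 mL) = 2.46 g
dipotassium phosphate: 1.17 g × (558 mL / 750 mL) = 0.87 g
cobalt chloride hexahydrate: 5.64 mg × (558 mL / 750 mL) = 4.20 mg

arabinose 1.93 g; soluble starch 16.59 g; sodium citrate dihydrate 2.40 g; neutral red 20.61 mg; sodium thiosulfate 2.46 g; dipotassium phosphate 0.87 g; cobalt chloride hexahydrate 4.20 mg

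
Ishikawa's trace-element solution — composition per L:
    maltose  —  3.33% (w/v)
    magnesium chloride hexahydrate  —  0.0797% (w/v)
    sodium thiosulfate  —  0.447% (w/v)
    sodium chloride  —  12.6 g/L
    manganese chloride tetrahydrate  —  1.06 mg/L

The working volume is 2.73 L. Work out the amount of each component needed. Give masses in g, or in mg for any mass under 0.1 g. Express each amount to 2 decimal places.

maltose 90.91 g; magnesium chloride hexahydrate 2.18 g; sodium thiosulfate 12.20 g; sodium chloride 34.40 g; manganese chloride tetrahydrate 2.89 mg

Scale factor relative to 1 L: 2.73.
maltose: 3.33% w/v = 33.3 g/L → 33.3 × 2.73 L = 90.91 g
magnesium chloride hexahydrate: 0.0797 g per 100 mL × 2730 mL ÷ 100 = 2.18 g
sodium thiosulfate: 0.447 g per 100 mL × 2730 mL ÷ 100 = 12.20 g
sodium chloride: 12.6 g/L × 2.73 L = 34.40 g
manganese chloride tetrahydrate: 1.06 mg/L × 2.73 L = 2.89 mg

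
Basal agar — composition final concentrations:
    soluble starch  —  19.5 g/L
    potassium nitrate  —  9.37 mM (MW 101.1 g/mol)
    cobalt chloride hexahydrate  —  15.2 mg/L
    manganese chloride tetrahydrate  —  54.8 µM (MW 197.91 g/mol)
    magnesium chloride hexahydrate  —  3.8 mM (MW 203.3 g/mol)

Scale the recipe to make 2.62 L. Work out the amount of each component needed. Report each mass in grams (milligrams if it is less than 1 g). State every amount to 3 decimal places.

Scale factor relative to 1 L: 2.62.
soluble starch: 19.5 g/L × 2.62 L = 51.090 g
potassium nitrate: 9.37 mmol/L × 101.1 g/mol × 2.62 L ÷ 1000 = 2.482 g
cobalt chloride hexahydrate: 15.2 mg/L × 2.62 L = 39.824 mg
manganese chloride tetrahydrate: 54.8 µmol/L × 197.91 g/mol × 2.62 L ÷ 1000 = 28.415 mg
magnesium chloride hexahydrate: 3.8 mmol/L × 203.3 g/mol × 2.62 L ÷ 1000 = 2.024 g

soluble starch 51.090 g; potassium nitrate 2.482 g; cobalt chloride hexahydrate 39.824 mg; manganese chloride tetrahydrate 28.415 mg; magnesium chloride hexahydrate 2.024 g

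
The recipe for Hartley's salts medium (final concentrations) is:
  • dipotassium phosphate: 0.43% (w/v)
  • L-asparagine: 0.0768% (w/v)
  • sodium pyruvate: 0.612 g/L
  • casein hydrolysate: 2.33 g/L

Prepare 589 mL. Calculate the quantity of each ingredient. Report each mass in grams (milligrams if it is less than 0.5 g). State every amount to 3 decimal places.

Working volume: 589 mL = 0.589 L.
dipotassium phosphate: 0.43% w/v = 4.3 g/L → 4.3 × 0.589 L = 2.533 g
L-asparagine: 0.0768% w/v = 0.768 g/L → 0.768 × 0.589 L = 0.452352 g = 452.352 mg
sodium pyruvate: 0.612 g/L × 0.589 L = 0.360468 g = 360.468 mg
casein hydrolysate: 2.33 g/L × 0.589 L = 1.372 g

dipotassium phosphate 2.533 g; L-asparagine 452.352 mg; sodium pyruvate 360.468 mg; casein hydrolysate 1.372 g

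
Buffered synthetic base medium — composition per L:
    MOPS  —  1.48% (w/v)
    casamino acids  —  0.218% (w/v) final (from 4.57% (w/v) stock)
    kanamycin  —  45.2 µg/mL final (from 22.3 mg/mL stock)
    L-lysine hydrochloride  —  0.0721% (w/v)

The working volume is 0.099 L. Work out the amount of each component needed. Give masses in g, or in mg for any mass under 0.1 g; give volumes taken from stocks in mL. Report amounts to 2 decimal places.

Scale factor relative to 1 L: 0.099.
MOPS: 1.48 g per 100 mL × 99 mL ÷ 100 = 1.47 g
casamino acids: C1V1 = C2V2 → 0.218% ÷ 4.57% × 99 mL = 4.72 mL
kanamycin: C1V1 = C2V2 → 45.2 µg/mL × 99 mL ÷ 22300 µg/mL = 0.20 mL
L-lysine hydrochloride: 0.0721 g per 100 mL × 99 mL ÷ 100 = 0.071379 g = 71.38 mg

MOPS 1.47 g; casamino acids 4.72 mL; kanamycin 0.20 mL; L-lysine hydrochloride 71.38 mg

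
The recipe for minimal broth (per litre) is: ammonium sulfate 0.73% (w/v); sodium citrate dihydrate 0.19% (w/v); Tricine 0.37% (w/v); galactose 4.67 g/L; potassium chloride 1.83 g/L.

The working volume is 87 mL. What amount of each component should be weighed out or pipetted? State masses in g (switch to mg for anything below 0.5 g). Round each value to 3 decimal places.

ammonium sulfate 0.635 g; sodium citrate dihydrate 165.300 mg; Tricine 321.900 mg; galactose 406.290 mg; potassium chloride 159.210 mg

Working volume: 87 mL = 0.087 L.
ammonium sulfate: 0.73% w/v = 7.3 g/L → 7.3 × 0.087 L = 0.635 g
sodium citrate dihydrate: 0.19 g per 100 mL × 87 mL ÷ 100 = 0.1653 g = 165.300 mg
Tricine: 0.37 g per 100 mL × 87 mL ÷ 100 = 0.3219 g = 321.900 mg
galactose: 4.67 g/L × 0.087 L = 0.40629 g = 406.290 mg
potassium chloride: 1.83 g/L × 0.087 L = 0.15921 g = 159.210 mg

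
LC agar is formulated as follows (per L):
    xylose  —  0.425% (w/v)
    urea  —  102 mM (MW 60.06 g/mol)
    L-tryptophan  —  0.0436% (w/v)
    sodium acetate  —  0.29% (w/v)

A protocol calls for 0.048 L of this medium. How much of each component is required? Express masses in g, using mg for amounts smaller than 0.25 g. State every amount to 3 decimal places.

xylose 204.000 mg; urea 0.294 g; L-tryptophan 20.928 mg; sodium acetate 139.200 mg

Scale factor relative to 1 L: 0.048.
xylose: 0.425% w/v = 4.25 g/L → 4.25 × 0.048 L = 0.204 g = 204.000 mg
urea: 102 mmol/L × 60.06 g/mol × 0.048 L ÷ 1000 = 0.294 g
L-tryptophan: 0.0436 g per 100 mL × 48 mL ÷ 100 = 0.020928 g = 20.928 mg
sodium acetate: 0.29 g per 100 mL × 48 mL ÷ 100 = 0.1392 g = 139.200 mg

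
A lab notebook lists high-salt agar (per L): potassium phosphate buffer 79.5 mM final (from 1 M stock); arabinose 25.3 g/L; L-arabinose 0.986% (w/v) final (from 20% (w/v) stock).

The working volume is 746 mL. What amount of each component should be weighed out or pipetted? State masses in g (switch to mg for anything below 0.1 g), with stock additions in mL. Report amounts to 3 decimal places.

Scale factor relative to 1 L: 0.746.
potassium phosphate buffer: C1V1 = C2V2 → 79.5 mM × 746 mL ÷ 1000 mM = 59.307 mL
arabinose: 25.3 g/L × 0.746 L = 18.874 g
L-arabinose: V = C2·V2/C1 = 0.986% ÷ 20% × 746 mL = 36.778 mL

potassium phosphate buffer 59.307 mL; arabinose 18.874 g; L-arabinose 36.778 mL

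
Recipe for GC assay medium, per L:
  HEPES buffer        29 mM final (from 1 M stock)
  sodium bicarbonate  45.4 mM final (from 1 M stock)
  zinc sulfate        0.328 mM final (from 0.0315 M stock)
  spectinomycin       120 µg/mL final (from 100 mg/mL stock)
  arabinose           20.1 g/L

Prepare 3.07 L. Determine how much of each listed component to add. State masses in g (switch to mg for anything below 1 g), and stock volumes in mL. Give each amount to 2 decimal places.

HEPES buffer 89.03 mL; sodium bicarbonate 139.38 mL; zinc sulfate 31.97 mL; spectinomycin 3.68 mL; arabinose 61.71 g

Working volume: 3.07 L.
HEPES buffer: dilute stock: 29 mM × 3070 mL ÷ 1000 mM = 89.03 mL
sodium bicarbonate: V = C2·V2/C1 = 45.4 mM × 3070 mL ÷ 1000 mM = 139.38 mL
zinc sulfate: dilute stock: 0.328 mM × 3070 mL ÷ 31.5 mM = 31.97 mL
spectinomycin: V = C2·V2/C1 = 120 µg/mL × 3070 mL ÷ 100000 µg/mL = 3.68 mL
arabinose: 20.1 g/L × 3.07 L = 61.71 g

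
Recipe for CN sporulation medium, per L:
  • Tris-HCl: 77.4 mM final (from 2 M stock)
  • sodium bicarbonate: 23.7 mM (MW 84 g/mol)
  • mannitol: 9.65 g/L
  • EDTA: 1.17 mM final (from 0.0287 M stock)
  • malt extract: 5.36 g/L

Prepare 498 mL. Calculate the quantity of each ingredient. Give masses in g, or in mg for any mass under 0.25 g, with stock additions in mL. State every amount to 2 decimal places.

Working volume: 498 mL = 0.498 L.
Tris-HCl: V = C2·V2/C1 = 77.4 mM × 498 mL ÷ 2000 mM = 19.27 mL
sodium bicarbonate: 23.7 mmol/L × 84 g/mol × 0.498 L ÷ 1000 = 0.99 g
mannitol: 9.65 g/L × 0.498 L = 4.81 g
EDTA: C1V1 = C2V2 → 1.17 mM × 498 mL ÷ 28.7 mM = 20.30 mL
malt extract: 5.36 g/L × 0.498 L = 2.67 g

Tris-HCl 19.27 mL; sodium bicarbonate 0.99 g; mannitol 4.81 g; EDTA 20.30 mL; malt extract 2.67 g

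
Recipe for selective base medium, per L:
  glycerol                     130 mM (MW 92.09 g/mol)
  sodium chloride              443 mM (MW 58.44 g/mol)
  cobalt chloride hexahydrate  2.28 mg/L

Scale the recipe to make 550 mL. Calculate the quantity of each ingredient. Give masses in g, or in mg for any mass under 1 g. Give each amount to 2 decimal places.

glycerol 6.58 g; sodium chloride 14.24 g; cobalt chloride hexahydrate 1.25 mg

Scale factor relative to 1 L: 0.55.
glycerol: 130 mmol/L × 92.09 g/mol × 0.55 L ÷ 1000 = 6.58 g
sodium chloride: 443 mmol/L × 58.44 g/mol × 0.55 L ÷ 1000 = 14.24 g
cobalt chloride hexahydrate: 2.28 mg/L × 0.55 L = 1.25 mg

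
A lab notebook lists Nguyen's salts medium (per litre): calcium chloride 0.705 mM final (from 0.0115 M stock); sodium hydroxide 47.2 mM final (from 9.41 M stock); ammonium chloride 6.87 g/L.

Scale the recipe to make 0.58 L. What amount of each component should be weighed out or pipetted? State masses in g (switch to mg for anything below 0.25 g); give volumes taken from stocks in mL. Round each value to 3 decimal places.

calcium chloride 35.557 mL; sodium hydroxide 2.909 mL; ammonium chloride 3.985 g

Working volume: 0.58 L.
calcium chloride: C1V1 = C2V2 → 0.705 mM × 580 mL ÷ 11.5 mM = 35.557 mL
sodium hydroxide: C1V1 = C2V2 → 47.2 mM × 580 mL ÷ 9410 mM = 2.909 mL
ammonium chloride: 6.87 g/L × 0.58 L = 3.985 g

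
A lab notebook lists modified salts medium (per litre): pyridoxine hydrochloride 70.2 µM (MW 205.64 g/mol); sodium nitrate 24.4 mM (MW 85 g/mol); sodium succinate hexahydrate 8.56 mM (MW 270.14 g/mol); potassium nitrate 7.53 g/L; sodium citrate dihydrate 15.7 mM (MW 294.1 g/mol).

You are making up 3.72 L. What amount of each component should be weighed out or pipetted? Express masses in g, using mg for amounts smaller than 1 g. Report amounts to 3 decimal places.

pyridoxine hydrochloride 53.702 mg; sodium nitrate 7.715 g; sodium succinate hexahydrate 8.602 g; potassium nitrate 28.012 g; sodium citrate dihydrate 17.177 g

Working volume: 3.72 L.
pyridoxine hydrochloride: 70.2 µmol/L × 205.64 g/mol × 3.72 L ÷ 1000 = 53.702 mg
sodium nitrate: 24.4 mmol/L × 85 g/mol × 3.72 L ÷ 1000 = 7.715 g
sodium succinate hexahydrate: 8.56 mmol/L × 270.14 g/mol × 3.72 L ÷ 1000 = 8.602 g
potassium nitrate: 7.53 g/L × 3.72 L = 28.012 g
sodium citrate dihydrate: 15.7 mmol/L × 294.1 g/mol × 3.72 L ÷ 1000 = 17.177 g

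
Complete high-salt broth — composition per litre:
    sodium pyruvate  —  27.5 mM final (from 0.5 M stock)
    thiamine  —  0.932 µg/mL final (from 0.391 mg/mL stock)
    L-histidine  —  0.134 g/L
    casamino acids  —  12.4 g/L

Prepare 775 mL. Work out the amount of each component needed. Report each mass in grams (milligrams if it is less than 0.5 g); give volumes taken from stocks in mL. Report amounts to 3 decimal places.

sodium pyruvate 42.625 mL; thiamine 1.847 mL; L-histidine 103.850 mg; casamino acids 9.610 g

Scale factor relative to 1 L: 0.775.
sodium pyruvate: V = C2·V2/C1 = 27.5 mM × 775 mL ÷ 500 mM = 42.625 mL
thiamine: dilute stock: 0.932 µg/mL × 775 mL ÷ 391 µg/mL = 1.847 mL
L-histidine: 0.134 g/L × 0.775 L = 0.10385 g = 103.850 mg
casamino acids: 12.4 g/L × 0.775 L = 9.610 g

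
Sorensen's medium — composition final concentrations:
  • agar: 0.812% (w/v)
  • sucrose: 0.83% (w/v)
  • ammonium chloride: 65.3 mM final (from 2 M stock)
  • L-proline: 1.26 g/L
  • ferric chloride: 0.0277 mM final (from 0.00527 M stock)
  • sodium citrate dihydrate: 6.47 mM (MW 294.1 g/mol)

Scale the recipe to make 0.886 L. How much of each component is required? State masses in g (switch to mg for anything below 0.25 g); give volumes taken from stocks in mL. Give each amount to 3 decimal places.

Scale factor relative to 1 L: 0.886.
agar: 0.812 g per 100 mL × 886 mL ÷ 100 = 7.194 g
sucrose: 0.83% w/v = 8.3 g/L → 8.3 × 0.886 L = 7.354 g
ammonium chloride: V = C2·V2/C1 = 65.3 mM × 886 mL ÷ 2000 mM = 28.928 mL
L-proline: 1.26 g/L × 0.886 L = 1.116 g
ferric chloride: C1V1 = C2V2 → 0.0277 mM × 886 mL ÷ 5.27 mM = 4.657 mL
sodium citrate dihydrate: 6.47 mmol/L × 294.1 g/mol × 0.886 L ÷ 1000 = 1.686 g

agar 7.194 g; sucrose 7.354 g; ammonium chloride 28.928 mL; L-proline 1.116 g; ferric chloride 4.657 mL; sodium citrate dihydrate 1.686 g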